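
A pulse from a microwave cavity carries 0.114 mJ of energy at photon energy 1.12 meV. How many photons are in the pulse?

6.35 × 10^17 photons

Per-photon energy: E = 1.794 × 10^-22 J (from energy = 1.12 meV).
N = E_total / E_photon = 1.14 × 10^-4 J / 1.794 × 10^-22 J = 6.35 × 10^17.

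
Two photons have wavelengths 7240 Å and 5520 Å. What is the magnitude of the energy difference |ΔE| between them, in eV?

Using E = hc/λ: E₁ = 2.744e-19 J, E₂ = 3.599e-19 J.
|ΔE| = |2.744e-19 − 3.599e-19| = 8.55e-20 J = 0.534 eV.

0.534 eV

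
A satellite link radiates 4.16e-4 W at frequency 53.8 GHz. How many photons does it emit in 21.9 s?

2.56e20 photons

Total energy: E_total = P·t = 4.16e-4 × 21.9 = 0.009110 J.
Per-photon energy: E = 3.565e-23 J.
N = E_total / E_photon = 2.56e20.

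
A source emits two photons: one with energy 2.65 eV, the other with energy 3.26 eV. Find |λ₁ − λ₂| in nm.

Using λ = hc/E: λ₁ = 4.679e-7 m, λ₂ = 3.803e-7 m.
|Δλ| = |4.679e-7 − 3.803e-7| = 8.75e-8 m = 87.5 nm.

87.5 nm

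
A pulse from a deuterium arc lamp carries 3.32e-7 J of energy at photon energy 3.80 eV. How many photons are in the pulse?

5.45e11 photons

Per-photon energy: E = 6.088e-19 J (from energy = 3.80 eV).
N = E_total / E_photon = 3.32e-7 J / 6.088e-19 J = 5.45e11.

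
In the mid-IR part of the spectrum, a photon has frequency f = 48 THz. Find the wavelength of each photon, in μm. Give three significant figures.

Take c = 2.99792458 × 10^8 m/s.
Convert to SI: f = 48 THz = 4.8 × 10^13 Hz.
For a photon λ = c/f, so λ = 6.246 × 10^-6 m.
Converting to μm: λ = 6.246 μm ≈ 6.25 μm.

6.25 μm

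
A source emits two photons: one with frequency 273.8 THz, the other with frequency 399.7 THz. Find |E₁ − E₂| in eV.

0.521 eV

Using E = hf: E₁ = 1.8142 × 10^-19 J, E₂ = 2.6484 × 10^-19 J.
|ΔE| = |1.8142 × 10^-19 − 2.6484 × 10^-19| = 8.34 × 10^-20 J = 0.521 eV.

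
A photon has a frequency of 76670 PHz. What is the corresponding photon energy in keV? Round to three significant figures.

In SI units: f = 76670 PHz = 7.667 × 10^19 Hz.
The photon relation is E = hf, giving E = 5.080 × 10^-14 J.
Converting to keV: E = 317.1 keV ≈ 317 keV.

317 keV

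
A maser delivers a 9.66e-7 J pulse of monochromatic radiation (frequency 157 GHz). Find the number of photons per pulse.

9.29e15 photons

Per-photon energy: E = 1.040e-22 J (from frequency = 157 GHz).
N = E_total / E_photon = 9.66e-7 J / 1.040e-22 J = 9.29e15.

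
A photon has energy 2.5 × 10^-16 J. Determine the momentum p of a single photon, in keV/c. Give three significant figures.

(c = 2.99792458 × 10^8 m/s, 1 eV = 1.602176634 × 10^-19 J.)
The photon relation is p = E/c, giving p = 8.339 × 10^-25 kg·m/s.
Converting to keV/c: p = 1.560 keV/c ≈ 1.56 keV/c.

1.56 keV/c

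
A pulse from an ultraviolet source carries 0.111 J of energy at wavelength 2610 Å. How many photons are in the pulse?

1.46e17 photons

Per-photon energy: E = 7.611e-19 J (from wavelength = 2610 Å).
N = E_total / E_photon = 0.111 J / 7.611e-19 J = 1.46e17.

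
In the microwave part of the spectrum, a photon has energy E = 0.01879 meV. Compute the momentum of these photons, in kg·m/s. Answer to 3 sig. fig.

1.00 × 10^-32 kg·m/s

Take c = 2.99792458 × 10^8 m/s, 1 eV = 1.602176634 × 10^-19 J.
Convert to SI: E = 0.01879 meV = 3.0105 × 10^-24 J.
Apply p = E/c: p = 1.004 × 10^-32 kg·m/s.
So p ≈ 1.00 × 10^-32 kg·m/s.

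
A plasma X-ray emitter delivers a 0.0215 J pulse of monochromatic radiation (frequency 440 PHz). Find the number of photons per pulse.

Per-photon energy: E = 2.915 × 10^-16 J (from frequency = 440 PHz).
N = E_total / E_photon = 0.0215 J / 2.915 × 10^-16 J = 7.37 × 10^13.

7.37 × 10^13 photons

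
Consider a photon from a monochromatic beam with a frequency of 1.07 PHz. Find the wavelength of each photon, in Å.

2800 Å

Use c = 2.99792458 × 10^8 m/s.
In SI units: f = 1.07 PHz = 1.07 × 10^15 Hz.
The photon relation is λ = c/f, giving λ = 2.802 × 10^-7 m.
Converting to Å: λ = 2802 Å ≈ 2800 Å.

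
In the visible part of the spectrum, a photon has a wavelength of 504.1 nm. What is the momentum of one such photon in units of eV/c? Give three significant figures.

2.46 eV/c

(h = 6.62607015 × 10^-34 J·s, c = 2.99792458 × 10^8 m/s, 1 eV = 1.602176634 × 10^-19 J.)
In SI units: λ = 504.1 nm = 5.041 × 10^-7 m.
For a photon p = h/λ, so p = 1.314 × 10^-27 kg·m/s.
Converting to eV/c: p = 2.460 eV/c ≈ 2.46 eV/c.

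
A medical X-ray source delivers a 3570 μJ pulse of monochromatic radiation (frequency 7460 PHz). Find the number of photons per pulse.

7.22 × 10^11 photons

Per-photon energy: E = 4.943 × 10^-15 J (from frequency = 7460 PHz).
N = E_total / E_photon = 0.00357 J / 4.943 × 10^-15 J = 7.22 × 10^11.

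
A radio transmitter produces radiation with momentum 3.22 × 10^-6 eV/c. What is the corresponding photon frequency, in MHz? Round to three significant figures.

779 MHz

Convert to SI: p = 3.22 × 10^-6 eV/c = 1.7209 × 10^-33 kg·m/s.
Apply f = pc/h: f = 7.786 × 10^8 Hz.
Converting to MHz: f = 778.6 MHz ≈ 779 MHz.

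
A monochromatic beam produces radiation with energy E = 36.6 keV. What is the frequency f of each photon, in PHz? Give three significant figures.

8850 PHz

Take h = 6.62607015e-34 J·s, 1 eV = 1.602176634e-19 J.
First convert: E = 36.6 keV = 5.8640e-15 J.
Since f = E/h for a photon, f = 8.850e18 Hz.
Converting to PHz: f = 8850 PHz ≈ 8850 PHz.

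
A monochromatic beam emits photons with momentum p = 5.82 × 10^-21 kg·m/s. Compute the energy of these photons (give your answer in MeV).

10.9 MeV

Apply E = pc: E = 1.745 × 10^-12 J.
Converting to MeV: E = 10.89 MeV ≈ 10.9 MeV.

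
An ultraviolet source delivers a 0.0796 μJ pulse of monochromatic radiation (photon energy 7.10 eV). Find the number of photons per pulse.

7.00 × 10^10 photons

Per-photon energy: E = 1.138 × 10^-18 J (from energy = 7.10 eV).
N = E_total / E_photon = 7.96 × 10^-8 J / 1.138 × 10^-18 J = 7.00 × 10^10.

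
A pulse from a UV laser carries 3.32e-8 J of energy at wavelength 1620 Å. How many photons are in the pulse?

2.71e10 photons

Per-photon energy: E = 1.226e-18 J (from wavelength = 1620 Å).
N = E_total / E_photon = 3.32e-8 J / 1.226e-18 J = 2.71e10.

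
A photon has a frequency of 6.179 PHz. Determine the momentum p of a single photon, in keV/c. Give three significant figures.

0.0256 keV/c

First convert: f = 6.179 PHz = 6.179e15 Hz.
For a photon p = hf/c, so p = 1.366e-26 kg·m/s.
Converting to keV/c: p = 0.02555 keV/c ≈ 0.0256 keV/c.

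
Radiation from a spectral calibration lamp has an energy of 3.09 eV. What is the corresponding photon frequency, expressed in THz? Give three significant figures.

First convert: E = 3.09 eV = 4.9507 × 10^-19 J.
Since f = E/h for a photon, f = 7.472 × 10^14 Hz.
Converting to THz: f = 747.2 THz ≈ 747 THz.

747 THz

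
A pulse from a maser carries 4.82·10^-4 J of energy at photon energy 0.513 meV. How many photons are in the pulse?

5.86·10^18 photons

Per-photon energy: E = 8.219·10^-23 J (from energy = 0.513 meV).
N = E_total / E_photon = 4.82·10^-4 J / 8.219·10^-23 J = 5.86·10^18.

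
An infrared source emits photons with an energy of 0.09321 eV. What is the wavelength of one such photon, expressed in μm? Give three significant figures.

13.3 μm

Use h = 6.62607015e-34 J·s, c = 2.99792458e8 m/s, 1 eV = 1.602176634e-19 J.
Convert to SI: E = 0.09321 eV = 1.4934e-20 J.
The photon relation is λ = hc/E, giving λ = 1.330e-5 m.
Converting to μm: λ = 13.30 μm ≈ 13.3 μm.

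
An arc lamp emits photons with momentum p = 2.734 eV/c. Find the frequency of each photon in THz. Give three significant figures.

661 THz

Use h = 6.62607015 × 10^-34 J·s, c = 2.99792458 × 10^8 m/s, 1 eV = 1.602176634 × 10^-19 J.
First convert: p = 2.734 eV/c = 1.4611 × 10^-27 kg·m/s.
The photon relation is f = pc/h, giving f = 6.611 × 10^14 Hz.
Converting to THz: f = 661.1 THz ≈ 661 THz.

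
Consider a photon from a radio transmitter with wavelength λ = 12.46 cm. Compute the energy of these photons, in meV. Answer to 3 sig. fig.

9.95e-3 meV

Take h = 6.62607015e-34 J·s, c = 2.99792458e8 m/s, 1 eV = 1.602176634e-19 J.
First convert: λ = 12.46 cm = 0.1246 m.
For a photon E = hc/λ, so E = 1.594e-24 J.
Converting to meV: E = 0.009951 meV ≈ 9.95e-3 meV.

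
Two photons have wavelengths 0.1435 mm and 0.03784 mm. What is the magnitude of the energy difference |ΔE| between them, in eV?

0.0241 eV

Using E = hc/λ: E₁ = 1.3843 × 10^-21 J, E₂ = 5.2496 × 10^-21 J.
|ΔE| = |1.3843 × 10^-21 − 5.2496 × 10^-21| = 3.87 × 10^-21 J = 0.0241 eV.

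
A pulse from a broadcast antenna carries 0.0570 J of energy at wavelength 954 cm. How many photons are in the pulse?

2.74 × 10^24 photons

Per-photon energy: E = 2.082 × 10^-26 J (from wavelength = 954 cm).
N = E_total / E_photon = 0.0570 J / 2.082 × 10^-26 J = 2.74 × 10^24.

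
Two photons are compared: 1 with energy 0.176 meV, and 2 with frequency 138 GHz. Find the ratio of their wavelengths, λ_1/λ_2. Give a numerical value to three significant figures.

3.24

λ_1 = 0.007045 m (from energy = 0.176 meV, via λ = hc/E).
λ_2 = 0.002172 m (from frequency = 138 GHz, via λ = c/f).
Ratio = 0.007045 / 0.002172 = 3.24.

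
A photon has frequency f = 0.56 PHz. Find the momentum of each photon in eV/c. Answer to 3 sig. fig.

Convert to SI: f = 0.56 PHz = 5.6 × 10^14 Hz.
Since p = hf/c for a photon, p = 1.238 × 10^-27 kg·m/s.
Converting to eV/c: p = 2.316 eV/c ≈ 2.32 eV/c.

2.32 eV/c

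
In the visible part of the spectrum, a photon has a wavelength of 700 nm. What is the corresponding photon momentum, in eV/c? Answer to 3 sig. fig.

1.77 eV/c

Take h = 6.62607015 × 10^-34 J·s, c = 2.99792458 × 10^8 m/s, 1 eV = 1.602176634 × 10^-19 J.
Convert to SI: λ = 700 nm = 7.00 × 10^-7 m.
For a photon p = h/λ, so p = 9.466 × 10^-28 kg·m/s.
Converting to eV/c: p = 1.771 eV/c ≈ 1.77 eV/c.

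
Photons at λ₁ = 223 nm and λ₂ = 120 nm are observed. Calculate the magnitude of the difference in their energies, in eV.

4.77 eV

Using E = hc/λ: E₁ = 8.908·10^-19 J, E₂ = 1.655·10^-18 J.
|ΔE| = |8.908·10^-19 − 1.655·10^-18| = 7.65·10^-19 J = 4.77 eV.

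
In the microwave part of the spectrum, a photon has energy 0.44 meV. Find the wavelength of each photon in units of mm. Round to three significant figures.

2.82 mm

Take h = 6.62607015 × 10^-34 J·s, c = 2.99792458 × 10^8 m/s, 1 eV = 1.602176634 × 10^-19 J.
First convert: E = 0.44 meV = 7.0496 × 10^-23 J.
The photon relation is λ = hc/E, giving λ = 0.002818 m.
Converting to mm: λ = 2.818 mm ≈ 2.82 mm.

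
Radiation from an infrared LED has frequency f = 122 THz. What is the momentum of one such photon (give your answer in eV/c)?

0.505 eV/c

(h = 6.62607015 × 10^-34 J·s, c = 2.99792458 × 10^8 m/s, 1 eV = 1.602176634 × 10^-19 J.)
Convert to SI: f = 122 THz = 1.22 × 10^14 Hz.
For a photon p = hf/c, so p = 2.696 × 10^-28 kg·m/s.
Converting to eV/c: p = 0.5046 eV/c ≈ 0.505 eV/c.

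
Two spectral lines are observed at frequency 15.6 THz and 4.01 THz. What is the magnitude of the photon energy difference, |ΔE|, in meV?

Using E = hf: E₁ = 1.034 × 10^-20 J, E₂ = 2.657 × 10^-21 J.
|ΔE| = |1.034 × 10^-20 − 2.657 × 10^-21| = 7.68 × 10^-21 J = 47.9 meV.

47.9 meV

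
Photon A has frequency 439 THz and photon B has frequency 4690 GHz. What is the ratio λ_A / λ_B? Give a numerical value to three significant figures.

λ_A = 6.829e-7 m (from frequency = 439 THz, via λ = c/f).
λ_B = 6.392e-5 m (from frequency = 4690 GHz, via λ = c/f).
Ratio = 6.829e-7 / 6.392e-5 = 0.0107.

0.0107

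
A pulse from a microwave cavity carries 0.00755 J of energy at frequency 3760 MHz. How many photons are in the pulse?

Per-photon energy: E = 2.491 × 10^-24 J (from frequency = 3760 MHz).
N = E_total / E_photon = 0.00755 J / 2.491 × 10^-24 J = 3.03 × 10^21.

3.03 × 10^21 photons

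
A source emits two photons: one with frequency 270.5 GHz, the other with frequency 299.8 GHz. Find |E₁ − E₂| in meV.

0.121 meV

Using E = hf: E₁ = 1.7924e-22 J, E₂ = 1.9865e-22 J.
|ΔE| = |1.7924e-22 − 1.9865e-22| = 1.94e-23 J = 0.121 meV.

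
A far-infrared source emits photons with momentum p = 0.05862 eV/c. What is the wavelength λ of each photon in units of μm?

21.2 μm

Take h = 6.62607015 × 10^-34 J·s, c = 2.99792458 × 10^8 m/s, 1 eV = 1.602176634 × 10^-19 J.
In SI units: p = 0.05862 eV/c = 3.1328 × 10^-29 kg·m/s.
The photon relation is λ = h/p, giving λ = 2.115 × 10^-5 m.
Converting to μm: λ = 21.15 μm ≈ 21.2 μm.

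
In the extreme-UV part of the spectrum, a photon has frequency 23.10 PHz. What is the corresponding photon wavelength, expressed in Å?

130 Å

In SI units: f = 23.10 PHz = 2.310e16 Hz.
The photon relation is λ = c/f, giving λ = 1.298e-8 m.
Converting to Å: λ = 129.8 Å ≈ 130 Å.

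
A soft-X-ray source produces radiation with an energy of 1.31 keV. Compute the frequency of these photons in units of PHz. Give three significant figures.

317 PHz

Convert to SI: E = 1.31 keV = 2.0989 × 10^-16 J.
Since f = E/h for a photon, f = 3.168 × 10^17 Hz.
Converting to PHz: f = 316.8 PHz ≈ 317 PHz.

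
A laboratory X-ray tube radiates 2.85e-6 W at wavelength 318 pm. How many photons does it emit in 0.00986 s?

4.50e7 photons

Total energy: E_total = P·t = 2.85e-6 × 0.00986 = 2.810e-8 J.
Per-photon energy: E = 6.247e-16 J.
N = E_total / E_photon = 4.50e7.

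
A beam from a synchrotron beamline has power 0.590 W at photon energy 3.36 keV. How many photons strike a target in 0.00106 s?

Total energy: E_total = P·t = 0.590 × 0.00106 = 6.254 × 10^-4 J.
Per-photon energy: E = 5.383 × 10^-16 J.
N = E_total / E_photon = 1.16 × 10^12.

1.16 × 10^12 photons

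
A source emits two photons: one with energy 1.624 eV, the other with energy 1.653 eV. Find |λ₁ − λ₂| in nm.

Using λ = hc/E: λ₁ = 7.6345e-7 m, λ₂ = 7.5006e-7 m.
|Δλ| = |7.6345e-7 − 7.5006e-7| = 1.34e-8 m = 13.4 nm.

13.4 nm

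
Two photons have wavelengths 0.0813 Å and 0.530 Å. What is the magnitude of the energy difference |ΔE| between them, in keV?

129 keV

Using E = hc/λ: E₁ = 2.443 × 10^-14 J, E₂ = 3.748 × 10^-15 J.
|ΔE| = |2.443 × 10^-14 − 3.748 × 10^-15| = 2.07 × 10^-14 J = 129 keV.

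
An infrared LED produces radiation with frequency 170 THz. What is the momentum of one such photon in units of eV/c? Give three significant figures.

Convert to SI: f = 170 THz = 1.7e14 Hz.
Since p = hf/c for a photon, p = 3.757e-28 kg·m/s.
Converting to eV/c: p = 0.7031 eV/c ≈ 0.703 eV/c.

0.703 eV/c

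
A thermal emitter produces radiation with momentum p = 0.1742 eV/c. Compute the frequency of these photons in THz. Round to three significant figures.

Convert to SI: p = 0.1742 eV/c = 9.3097 × 10^-29 kg·m/s.
Apply f = pc/h: f = 4.212 × 10^13 Hz.
Converting to THz: f = 42.12 THz ≈ 42.1 THz.

42.1 THz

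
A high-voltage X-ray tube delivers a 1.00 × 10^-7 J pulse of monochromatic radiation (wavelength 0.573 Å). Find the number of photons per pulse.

Per-photon energy: E = 3.467 × 10^-15 J (from wavelength = 0.573 Å).
N = E_total / E_photon = 1.00 × 10^-7 J / 3.467 × 10^-15 J = 2.88 × 10^7.

2.88 × 10^7 photons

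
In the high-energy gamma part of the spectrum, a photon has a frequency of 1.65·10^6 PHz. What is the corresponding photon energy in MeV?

Use h = 6.62607015·10^-34 J·s, 1 eV = 1.602176634·10^-19 J.
Convert to SI: f = 1.65·10^6 PHz = 1.65·10^21 Hz.
The photon relation is E = hf, giving E = 1.093·10^-12 J.
Converting to MeV: E = 6.824 MeV ≈ 6.82 MeV.

6.82 MeV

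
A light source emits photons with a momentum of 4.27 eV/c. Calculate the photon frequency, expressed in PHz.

1.03 PHz

Use h = 6.62607015 × 10^-34 J·s, c = 2.99792458 × 10^8 m/s, 1 eV = 1.602176634 × 10^-19 J.
In SI units: p = 4.27 eV/c = 2.2820 × 10^-27 kg·m/s.
Apply f = pc/h: f = 1.032 × 10^15 Hz.
Converting to PHz: f = 1.032 PHz ≈ 1.03 PHz.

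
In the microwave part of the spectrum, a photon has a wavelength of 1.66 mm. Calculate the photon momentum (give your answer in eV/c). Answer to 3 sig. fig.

First convert: λ = 1.66 mm = 0.00166 m.
Apply p = h/λ: p = 3.992 × 10^-31 kg·m/s.
Converting to eV/c: p = 7.469 × 10^-4 eV/c ≈ 7.47 × 10^-4 eV/c.

7.47 × 10^-4 eV/c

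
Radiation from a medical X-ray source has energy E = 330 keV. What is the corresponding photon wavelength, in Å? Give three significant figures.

Use h = 6.62607015 × 10^-34 J·s, c = 2.99792458 × 10^8 m/s, 1 eV = 1.602176634 × 10^-19 J.
Convert to SI: E = 330 keV = 5.2872 × 10^-14 J.
The photon relation is λ = hc/E, giving λ = 3.757 × 10^-12 m.
Converting to Å: λ = 0.03757 Å ≈ 0.0376 Å.

0.0376 Å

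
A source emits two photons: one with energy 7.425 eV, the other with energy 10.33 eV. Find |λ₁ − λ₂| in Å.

470 Å

Using λ = hc/E: λ₁ = 1.6698 × 10^-7 m, λ₂ = 1.2002 × 10^-7 m.
|Δλ| = |1.6698 × 10^-7 − 1.2002 × 10^-7| = 4.70 × 10^-8 m = 470 Å.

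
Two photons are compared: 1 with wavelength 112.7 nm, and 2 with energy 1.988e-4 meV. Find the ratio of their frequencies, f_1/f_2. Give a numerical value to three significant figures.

f_1 = 2.660e15 Hz (from wavelength = 112.7 nm, via f = c/λ).
f_2 = 4.807e7 Hz (from energy = 1.988e-4 meV, via f = E/h).
Ratio = 2.660e15 / 4.807e7 = 5.53e7.

5.53e7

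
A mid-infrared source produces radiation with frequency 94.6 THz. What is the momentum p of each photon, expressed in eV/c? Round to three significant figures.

0.391 eV/c

Take h = 6.62607015e-34 J·s, c = 2.99792458e8 m/s, 1 eV = 1.602176634e-19 J.
Convert to SI: f = 94.6 THz = 9.46e13 Hz.
The photon relation is p = hf/c, giving p = 2.091e-28 kg·m/s.
Converting to eV/c: p = 0.3912 eV/c ≈ 0.391 eV/c.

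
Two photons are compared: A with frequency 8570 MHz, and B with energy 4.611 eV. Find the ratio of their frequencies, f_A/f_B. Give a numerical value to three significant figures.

f_A = 8.570 × 10^9 Hz (from frequency = 8570 MHz, via f given directly).
f_B = 1.115 × 10^15 Hz (from energy = 4.611 eV, via f = E/h).
Ratio = 8.570 × 10^9 / 1.115 × 10^15 = 7.69 × 10^-6.

7.69 × 10^-6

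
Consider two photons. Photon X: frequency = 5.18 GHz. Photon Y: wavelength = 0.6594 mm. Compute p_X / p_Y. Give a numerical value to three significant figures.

p_X = 1.145·10^-32 kg·m/s (from frequency = 5.18 GHz, via p = hf/c).
p_Y = 1.005·10^-30 kg·m/s (from wavelength = 0.6594 mm, via p = h/λ).
Ratio = 1.145·10^-32 / 1.005·10^-30 = 0.0114.

0.0114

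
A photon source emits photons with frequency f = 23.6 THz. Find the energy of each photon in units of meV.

97.6 meV

Convert to SI: f = 23.6 THz = 2.36e13 Hz.
Since E = hf for a photon, E = 1.564e-20 J.
Converting to meV: E = 97.60 meV ≈ 97.6 meV.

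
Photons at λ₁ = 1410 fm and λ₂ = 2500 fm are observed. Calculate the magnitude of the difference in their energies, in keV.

Using E = hc/λ: E₁ = 1.409e-13 J, E₂ = 7.946e-14 J.
|ΔE| = |1.409e-13 − 7.946e-14| = 6.14e-14 J = 383 keV.

383 keV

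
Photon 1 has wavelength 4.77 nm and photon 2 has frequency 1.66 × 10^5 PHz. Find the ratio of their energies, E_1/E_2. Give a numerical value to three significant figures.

E_1 = 4.164 × 10^-17 J (from wavelength = 4.77 nm, via E = hc/λ).
E_2 = 1.100 × 10^-13 J (from frequency = 1.66 × 10^5 PHz, via E = hf).
Ratio = 4.164 × 10^-17 / 1.100 × 10^-13 = 3.79 × 10^-4.

3.79 × 10^-4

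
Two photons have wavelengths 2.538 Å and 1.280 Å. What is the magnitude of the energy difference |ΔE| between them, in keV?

4.80 keV

Using E = hc/λ: E₁ = 7.8268 × 10^-16 J, E₂ = 1.5519 × 10^-15 J.
|ΔE| = |7.8268 × 10^-16 − 1.5519 × 10^-15| = 7.69 × 10^-16 J = 4.80 keV.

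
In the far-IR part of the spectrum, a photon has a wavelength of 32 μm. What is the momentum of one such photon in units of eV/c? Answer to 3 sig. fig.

(h = 6.62607015 × 10^-34 J·s, c = 2.99792458 × 10^8 m/s, 1 eV = 1.602176634 × 10^-19 J.)
First convert: λ = 32 μm = 3.2 × 10^-5 m.
The photon relation is p = h/λ, giving p = 2.071 × 10^-29 kg·m/s.
Converting to eV/c: p = 0.03875 eV/c ≈ 0.0387 eV/c.

0.0387 eV/c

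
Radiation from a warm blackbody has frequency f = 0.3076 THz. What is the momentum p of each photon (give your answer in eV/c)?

1.27 × 10^-3 eV/c

Take h = 6.62607015 × 10^-34 J·s, c = 2.99792458 × 10^8 m/s, 1 eV = 1.602176634 × 10^-19 J.
Convert to SI: f = 0.3076 THz = 3.076 × 10^11 Hz.
For a photon p = hf/c, so p = 6.799 × 10^-31 kg·m/s.
Converting to eV/c: p = 0.001272 eV/c ≈ 1.27 × 10^-3 eV/c.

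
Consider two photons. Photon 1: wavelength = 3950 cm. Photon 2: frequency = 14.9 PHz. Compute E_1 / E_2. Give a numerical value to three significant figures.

E_1 = 5.029e-27 J (from wavelength = 3950 cm, via E = hc/λ).
E_2 = 9.873e-18 J (from frequency = 14.9 PHz, via E = hf).
Ratio = 5.029e-27 / 9.873e-18 = 5.09e-10.

5.09e-10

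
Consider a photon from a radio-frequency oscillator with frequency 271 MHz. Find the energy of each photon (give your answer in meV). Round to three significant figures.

1.12e-3 meV

(h = 6.62607015e-34 J·s, 1 eV = 1.602176634e-19 J.)
First convert: f = 271 MHz = 2.71e8 Hz.
The photon relation is E = hf, giving E = 1.796e-25 J.
Converting to meV: E = 0.001121 meV ≈ 1.12e-3 meV.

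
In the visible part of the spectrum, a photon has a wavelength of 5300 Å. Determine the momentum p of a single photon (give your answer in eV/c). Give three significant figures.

2.34 eV/c

Use h = 6.62607015e-34 J·s, c = 2.99792458e8 m/s, 1 eV = 1.602176634e-19 J.
First convert: λ = 5300 Å = 5.3e-7 m.
Since p = h/λ for a photon, p = 1.250e-27 kg·m/s.
Converting to eV/c: p = 2.339 eV/c ≈ 2.34 eV/c.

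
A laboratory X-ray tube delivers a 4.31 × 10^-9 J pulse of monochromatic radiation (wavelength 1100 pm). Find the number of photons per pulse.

2.39 × 10^7 photons

Per-photon energy: E = 1.806 × 10^-16 J (from wavelength = 1100 pm).
N = E_total / E_photon = 4.31 × 10^-9 J / 1.806 × 10^-16 J = 2.39 × 10^7.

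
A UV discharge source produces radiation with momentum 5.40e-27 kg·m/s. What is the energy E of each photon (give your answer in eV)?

(c = 2.99792458e8 m/s, 1 eV = 1.602176634e-19 J.)
For a photon E = pc, so E = 1.619e-18 J.
Converting to eV: E = 10.10 eV ≈ 10.1 eV.

10.1 eV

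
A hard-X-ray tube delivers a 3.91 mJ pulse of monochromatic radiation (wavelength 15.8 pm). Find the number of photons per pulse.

Per-photon energy: E = 1.257 × 10^-14 J (from wavelength = 15.8 pm).
N = E_total / E_photon = 0.00391 J / 1.257 × 10^-14 J = 3.11 × 10^11.

3.11 × 10^11 photons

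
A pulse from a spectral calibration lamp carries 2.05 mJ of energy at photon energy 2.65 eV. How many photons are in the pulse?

Per-photon energy: E = 4.246 × 10^-19 J (from energy = 2.65 eV).
N = E_total / E_photon = 0.00205 J / 4.246 × 10^-19 J = 4.83 × 10^15.

4.83 × 10^15 photons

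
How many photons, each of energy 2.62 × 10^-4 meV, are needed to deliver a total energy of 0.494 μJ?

Per-photon energy: E = 4.198 × 10^-26 J (from energy = 2.62 × 10^-4 meV).
N = E_total / E_photon = 4.94 × 10^-7 J / 4.198 × 10^-26 J = 1.18 × 10^19.

1.18 × 10^19 photons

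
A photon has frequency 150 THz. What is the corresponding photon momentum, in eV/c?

Take h = 6.62607015·10^-34 J·s, c = 2.99792458·10^8 m/s, 1 eV = 1.602176634·10^-19 J.
In SI units: f = 150 THz = 1.50·10^14 Hz.
For a photon p = hf/c, so p = 3.315·10^-28 kg·m/s.
Converting to eV/c: p = 0.6204 eV/c ≈ 0.620 eV/c.

0.620 eV/c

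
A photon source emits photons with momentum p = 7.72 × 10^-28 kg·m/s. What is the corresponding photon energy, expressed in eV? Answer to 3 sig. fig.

Since E = pc for a photon, E = 2.314 × 10^-19 J.
Converting to eV: E = 1.445 eV ≈ 1.44 eV.

1.44 eV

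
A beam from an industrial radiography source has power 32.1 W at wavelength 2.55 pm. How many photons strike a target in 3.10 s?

1.28·10^15 photons

Total energy: E_total = P·t = 32.1 × 3.10 = 99.51 J.
Per-photon energy: E = 7.790·10^-14 J.
N = E_total / E_photon = 1.28·10^15.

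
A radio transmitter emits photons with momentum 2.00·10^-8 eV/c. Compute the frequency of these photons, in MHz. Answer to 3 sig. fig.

Convert to SI: p = 2.00·10^-8 eV/c = 1.0689·10^-35 kg·m/s.
Since f = pc/h for a photon, f = 4.836·10^6 Hz.
Converting to MHz: f = 4.836 MHz ≈ 4.84 MHz.

4.84 MHz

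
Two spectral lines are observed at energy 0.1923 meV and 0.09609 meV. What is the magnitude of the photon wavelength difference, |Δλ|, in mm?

6.46 mm

Using λ = hc/E: λ₁ = 0.0064474 m, λ₂ = 0.012903 m.
|Δλ| = |0.0064474 − 0.012903| = 0.00646 m = 6.46 mm.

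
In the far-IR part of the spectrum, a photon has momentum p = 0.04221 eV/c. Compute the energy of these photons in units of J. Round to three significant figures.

6.76 × 10^-21 J

(c = 2.99792458 × 10^8 m/s, 1 eV = 1.602176634 × 10^-19 J.)
Convert to SI: p = 0.04221 eV/c = 2.2558 × 10^-29 kg·m/s.
Since E = pc for a photon, E = 6.763 × 10^-21 J.
So E ≈ 6.76 × 10^-21 J.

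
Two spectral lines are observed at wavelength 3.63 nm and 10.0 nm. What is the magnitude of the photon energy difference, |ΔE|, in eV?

218 eV

Using E = hc/λ: E₁ = 5.472·10^-17 J, E₂ = 1.986·10^-17 J.
|ΔE| = |5.472·10^-17 − 1.986·10^-17| = 3.49·10^-17 J = 218 eV.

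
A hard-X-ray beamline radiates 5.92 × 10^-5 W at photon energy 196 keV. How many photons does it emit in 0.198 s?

Total energy: E_total = P·t = 5.92 × 10^-5 × 0.198 = 1.172 × 10^-5 J.
Per-photon energy: E = 3.140 × 10^-14 J.
N = E_total / E_photon = 3.73 × 10^8.

3.73 × 10^8 photons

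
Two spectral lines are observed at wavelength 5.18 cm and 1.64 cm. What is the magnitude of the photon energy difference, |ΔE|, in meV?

Using E = hc/λ: E₁ = 3.835 × 10^-24 J, E₂ = 1.211 × 10^-23 J.
|ΔE| = |3.835 × 10^-24 − 1.211 × 10^-23| = 8.28 × 10^-24 J = 0.0517 meV.

0.0517 meV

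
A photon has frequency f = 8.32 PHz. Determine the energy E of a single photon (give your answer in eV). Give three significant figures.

34.4 eV

Take h = 6.62607015 × 10^-34 J·s, 1 eV = 1.602176634 × 10^-19 J.
In SI units: f = 8.32 PHz = 8.32 × 10^15 Hz.
For a photon E = hf, so E = 5.513 × 10^-18 J.
Converting to eV: E = 34.41 eV ≈ 34.4 eV.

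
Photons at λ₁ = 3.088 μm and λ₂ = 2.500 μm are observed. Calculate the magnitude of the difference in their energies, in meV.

94.4 meV

Using E = hc/λ: E₁ = 6.4328e-20 J, E₂ = 7.9458e-20 J.
|ΔE| = |6.4328e-20 − 7.9458e-20| = 1.51e-20 J = 94.4 meV.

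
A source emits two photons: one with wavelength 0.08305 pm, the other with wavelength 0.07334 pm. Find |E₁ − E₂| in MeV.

1.98 MeV

Using E = hc/λ: E₁ = 2.3919e-12 J, E₂ = 2.7085e-12 J.
|ΔE| = |2.3919e-12 − 2.7085e-12| = 3.17e-13 J = 1.98 MeV.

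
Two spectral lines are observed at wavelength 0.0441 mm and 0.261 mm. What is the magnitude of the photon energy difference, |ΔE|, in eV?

Using E = hc/λ: E₁ = 4.504e-21 J, E₂ = 7.611e-22 J.
|ΔE| = |4.504e-21 − 7.611e-22| = 3.74e-21 J = 0.0234 eV.

0.0234 eV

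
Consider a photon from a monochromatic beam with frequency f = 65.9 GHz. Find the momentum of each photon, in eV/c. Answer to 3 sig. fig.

Use h = 6.62607015 × 10^-34 J·s, c = 2.99792458 × 10^8 m/s, 1 eV = 1.602176634 × 10^-19 J.
Convert to SI: f = 65.9 GHz = 6.59 × 10^10 Hz.
Since p = hf/c for a photon, p = 1.457 × 10^-31 kg·m/s.
Converting to eV/c: p = 2.725 × 10^-4 eV/c ≈ 2.73 × 10^-4 eV/c.

2.73 × 10^-4 eV/c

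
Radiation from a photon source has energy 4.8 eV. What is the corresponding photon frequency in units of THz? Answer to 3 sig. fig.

1160 THz

Use h = 6.62607015·10^-34 J·s, 1 eV = 1.602176634·10^-19 J.
First convert: E = 4.8 eV = 7.6904·10^-19 J.
For a photon f = E/h, so f = 1.161·10^15 Hz.
Converting to THz: f = 1161 THz ≈ 1160 THz.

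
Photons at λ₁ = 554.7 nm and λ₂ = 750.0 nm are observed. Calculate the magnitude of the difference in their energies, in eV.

0.582 eV

Using E = hc/λ: E₁ = 3.5811 × 10^-19 J, E₂ = 2.6486 × 10^-19 J.
|ΔE| = |3.5811 × 10^-19 − 2.6486 × 10^-19| = 9.33 × 10^-20 J = 0.582 eV.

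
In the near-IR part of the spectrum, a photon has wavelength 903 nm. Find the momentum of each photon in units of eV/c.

1.37 eV/c

In SI units: λ = 903 nm = 9.03 × 10^-7 m.
The photon relation is p = h/λ, giving p = 7.338 × 10^-28 kg·m/s.
Converting to eV/c: p = 1.373 eV/c ≈ 1.37 eV/c.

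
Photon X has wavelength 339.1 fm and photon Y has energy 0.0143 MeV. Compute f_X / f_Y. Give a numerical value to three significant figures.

256

f_X = 8.841 × 10^20 Hz (from wavelength = 339.1 fm, via f = c/λ).
f_Y = 3.458 × 10^18 Hz (from energy = 0.0143 MeV, via f = E/h).
Ratio = 8.841 × 10^20 / 3.458 × 10^18 = 256.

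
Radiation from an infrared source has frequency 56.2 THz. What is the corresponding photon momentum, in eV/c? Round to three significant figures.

Use h = 6.62607015·10^-34 J·s, c = 2.99792458·10^8 m/s, 1 eV = 1.602176634·10^-19 J.
First convert: f = 56.2 THz = 5.62·10^13 Hz.
For a photon p = hf/c, so p = 1.242·10^-28 kg·m/s.
Converting to eV/c: p = 0.2324 eV/c ≈ 0.232 eV/c.

0.232 eV/c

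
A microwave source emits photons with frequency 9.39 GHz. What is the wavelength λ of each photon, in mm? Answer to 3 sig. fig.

In SI units: f = 9.39 GHz = 9.39 × 10^9 Hz.
For a photon λ = c/f, so λ = 0.03193 m.
Converting to mm: λ = 31.93 mm ≈ 31.9 mm.

31.9 mm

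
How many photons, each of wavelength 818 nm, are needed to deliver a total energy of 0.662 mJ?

2.73e15 photons

Per-photon energy: E = 2.428e-19 J (from wavelength = 818 nm).
N = E_total / E_photon = 6.62e-4 J / 2.428e-19 J = 2.73e15.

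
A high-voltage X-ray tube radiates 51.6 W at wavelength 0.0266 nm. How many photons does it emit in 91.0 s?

6.29 × 10^17 photons

Total energy: E_total = P·t = 51.6 × 91.0 = 4696 J.
Per-photon energy: E = 7.468 × 10^-15 J.
N = E_total / E_photon = 6.29 × 10^17.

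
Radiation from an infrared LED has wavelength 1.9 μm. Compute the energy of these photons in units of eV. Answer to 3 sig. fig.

0.653 eV

Take h = 6.62607015e-34 J·s, c = 2.99792458e8 m/s, 1 eV = 1.602176634e-19 J.
Convert to SI: λ = 1.9 μm = 1.9e-6 m.
The photon relation is E = hc/λ, giving E = 1.045e-19 J.
Converting to eV: E = 0.6525 eV ≈ 0.653 eV.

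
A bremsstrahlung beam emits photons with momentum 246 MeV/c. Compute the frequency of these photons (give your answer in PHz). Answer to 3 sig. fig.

5.95 × 10^7 PHz

Use h = 6.62607015 × 10^-34 J·s, c = 2.99792458 × 10^8 m/s, 1 eV = 1.602176634 × 10^-19 J.
First convert: p = 246 MeV/c = 1.3147 × 10^-19 kg·m/s.
Apply f = pc/h: f = 5.948 × 10^22 Hz.
Converting to PHz: f = 5.948 × 10^7 PHz ≈ 5.95 × 10^7 PHz.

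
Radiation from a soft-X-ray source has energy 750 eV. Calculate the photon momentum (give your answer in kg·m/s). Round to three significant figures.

Use c = 2.99792458 × 10^8 m/s, 1 eV = 1.602176634 × 10^-19 J.
Convert to SI: E = 750 eV = 1.2016 × 10^-16 J.
Since p = E/c for a photon, p = 4.008 × 10^-25 kg·m/s.
So p ≈ 4.01 × 10^-25 kg·m/s.

4.01 × 10^-25 kg·m/s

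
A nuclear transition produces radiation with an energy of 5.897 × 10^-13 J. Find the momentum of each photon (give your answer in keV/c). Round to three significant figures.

Use c = 2.99792458 × 10^8 m/s, 1 eV = 1.602176634 × 10^-19 J.
Since p = E/c for a photon, p = 1.967 × 10^-21 kg·m/s.
Converting to keV/c: p = 3681 keV/c ≈ 3680 keV/c.

3680 keV/c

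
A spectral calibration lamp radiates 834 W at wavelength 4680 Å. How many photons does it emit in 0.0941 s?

1.85e20 photons

Total energy: E_total = P·t = 834 × 0.0941 = 78.48 J.
Per-photon energy: E = 4.245e-19 J.
N = E_total / E_photon = 1.85e20.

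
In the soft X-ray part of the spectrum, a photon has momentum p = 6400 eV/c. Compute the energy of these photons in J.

1.03 × 10^-15 J

Use c = 2.99792458 × 10^8 m/s, 1 eV = 1.602176634 × 10^-19 J.
In SI units: p = 6400 eV/c = 3.4203 × 10^-24 kg·m/s.
Apply E = pc: E = 1.025 × 10^-15 J.
So E ≈ 1.03 × 10^-15 J.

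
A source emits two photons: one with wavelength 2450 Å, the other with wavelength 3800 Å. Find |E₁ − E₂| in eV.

1.80 eV

Using E = hc/λ: E₁ = 8.108·10^-19 J, E₂ = 5.227·10^-19 J.
|ΔE| = |8.108·10^-19 − 5.227·10^-19| = 2.88·10^-19 J = 1.80 eV.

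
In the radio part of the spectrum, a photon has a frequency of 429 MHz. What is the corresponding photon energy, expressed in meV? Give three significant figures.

Use h = 6.62607015 × 10^-34 J·s, 1 eV = 1.602176634 × 10^-19 J.
In SI units: f = 429 MHz = 4.29 × 10^8 Hz.
The photon relation is E = hf, giving E = 2.843 × 10^-25 J.
Converting to meV: E = 0.001774 meV ≈ 1.77 × 10^-3 meV.

1.77 × 10^-3 meV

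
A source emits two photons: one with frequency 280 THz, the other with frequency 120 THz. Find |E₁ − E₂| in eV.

0.662 eV

Using E = hf: E₁ = 1.855 × 10^-19 J, E₂ = 7.951 × 10^-20 J.
|ΔE| = |1.855 × 10^-19 − 7.951 × 10^-20| = 1.06 × 10^-19 J = 0.662 eV.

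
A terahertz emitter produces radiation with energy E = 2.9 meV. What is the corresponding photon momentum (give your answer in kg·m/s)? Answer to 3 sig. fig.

Take c = 2.99792458 × 10^8 m/s, 1 eV = 1.602176634 × 10^-19 J.
First convert: E = 2.9 meV = 4.6463 × 10^-22 J.
Since p = E/c for a photon, p = 1.550 × 10^-30 kg·m/s.
So p ≈ 1.55 × 10^-30 kg·m/s.

1.55 × 10^-30 kg·m/s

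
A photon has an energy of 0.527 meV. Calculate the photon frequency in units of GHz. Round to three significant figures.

127 GHz

Use h = 6.62607015e-34 J·s, 1 eV = 1.602176634e-19 J.
Convert to SI: E = 0.527 meV = 8.4435e-23 J.
The photon relation is f = E/h, giving f = 1.274e11 Hz.
Converting to GHz: f = 127.4 GHz ≈ 127 GHz.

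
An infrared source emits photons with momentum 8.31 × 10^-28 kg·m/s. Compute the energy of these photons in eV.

The photon relation is E = pc, giving E = 2.491 × 10^-19 J.
Converting to eV: E = 1.555 eV ≈ 1.55 eV.

1.55 eV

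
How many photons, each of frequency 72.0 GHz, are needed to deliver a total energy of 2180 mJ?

Per-photon energy: E = 4.771e-23 J (from frequency = 72.0 GHz).
N = E_total / E_photon = 2.18 J / 4.771e-23 J = 4.57e22.

4.57e22 photons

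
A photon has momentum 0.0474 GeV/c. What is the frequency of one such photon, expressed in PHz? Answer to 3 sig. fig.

In SI units: p = 0.0474 GeV/c = 2.5332e-20 kg·m/s.
For a photon f = pc/h, so f = 1.146e22 Hz.
Converting to PHz: f = 1.146e7 PHz ≈ 1.15e7 PHz.

1.15e7 PHz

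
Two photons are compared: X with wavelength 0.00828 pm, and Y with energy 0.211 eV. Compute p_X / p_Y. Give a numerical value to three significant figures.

p_X = 8.003 × 10^-20 kg·m/s (from wavelength = 0.00828 pm, via p = h/λ).
p_Y = 1.128 × 10^-28 kg·m/s (from energy = 0.211 eV, via p = E/c).
Ratio = 8.003 × 10^-20 / 1.128 × 10^-28 = 7.10 × 10^8.

7.10 × 10^8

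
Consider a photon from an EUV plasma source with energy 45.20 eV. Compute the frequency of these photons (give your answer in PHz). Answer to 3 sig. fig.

Take h = 6.62607015e-34 J·s, 1 eV = 1.602176634e-19 J.
First convert: E = 45.20 eV = 7.2418e-18 J.
For a photon f = E/h, so f = 1.093e16 Hz.
Converting to PHz: f = 10.93 PHz ≈ 10.9 PHz.

10.9 PHz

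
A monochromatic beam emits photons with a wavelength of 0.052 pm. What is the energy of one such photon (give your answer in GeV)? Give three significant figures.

0.0238 GeV

First convert: λ = 0.052 pm = 5.2·10^-14 m.
Since E = hc/λ for a photon, E = 3.820·10^-12 J.
Converting to GeV: E = 0.02384 GeV ≈ 0.0238 GeV.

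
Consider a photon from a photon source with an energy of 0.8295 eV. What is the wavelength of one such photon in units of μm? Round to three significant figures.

1.49 μm

Take h = 6.62607015e-34 J·s, c = 2.99792458e8 m/s, 1 eV = 1.602176634e-19 J.
Convert to SI: E = 0.8295 eV = 1.3290e-19 J.
Since λ = hc/E for a photon, λ = 1.495e-6 m.
Converting to μm: λ = 1.495 μm ≈ 1.49 μm.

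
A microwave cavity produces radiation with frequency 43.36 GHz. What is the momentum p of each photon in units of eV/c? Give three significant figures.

1.79 × 10^-4 eV/c

Convert to SI: f = 43.36 GHz = 4.336 × 10^10 Hz.
For a photon p = hf/c, so p = 9.584 × 10^-32 kg·m/s.
Converting to eV/c: p = 1.793 × 10^-4 eV/c ≈ 1.79 × 10^-4 eV/c.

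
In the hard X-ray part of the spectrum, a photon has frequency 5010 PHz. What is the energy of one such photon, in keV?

Use h = 6.62607015e-34 J·s, 1 eV = 1.602176634e-19 J.
In SI units: f = 5010 PHz = 5.01e18 Hz.
Apply E = hf: E = 3.320e-15 J.
Converting to keV: E = 20.72 keV ≈ 20.7 keV.

20.7 keV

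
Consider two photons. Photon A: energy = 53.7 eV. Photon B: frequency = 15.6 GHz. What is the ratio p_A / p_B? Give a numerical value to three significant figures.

p_A = 2.870e-26 kg·m/s (from energy = 53.7 eV, via p = E/c).
p_B = 3.448e-32 kg·m/s (from frequency = 15.6 GHz, via p = hf/c).
Ratio = 2.870e-26 / 3.448e-32 = 8.32e5.

8.32e5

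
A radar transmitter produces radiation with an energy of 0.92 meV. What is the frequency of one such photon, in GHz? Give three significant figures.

(h = 6.62607015e-34 J·s, 1 eV = 1.602176634e-19 J.)
Convert to SI: E = 0.92 meV = 1.4740e-22 J.
Since f = E/h for a photon, f = 2.225e11 Hz.
Converting to GHz: f = 222.5 GHz ≈ 222 GHz.

222 GHz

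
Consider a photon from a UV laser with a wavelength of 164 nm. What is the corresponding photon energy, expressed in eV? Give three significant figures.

Take h = 6.62607015 × 10^-34 J·s, c = 2.99792458 × 10^8 m/s, 1 eV = 1.602176634 × 10^-19 J.
Convert to SI: λ = 164 nm = 1.64 × 10^-7 m.
Since E = hc/λ for a photon, E = 1.211 × 10^-18 J.
Converting to eV: E = 7.560 eV ≈ 7.56 eV.

7.56 eV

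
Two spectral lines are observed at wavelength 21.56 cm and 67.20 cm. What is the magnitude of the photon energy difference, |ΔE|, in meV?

Using E = hc/λ: E₁ = 9.2136e-25 J, E₂ = 2.9560e-25 J.
|ΔE| = |9.2136e-25 − 2.9560e-25| = 6.26e-25 J = 3.91e-3 meV.

3.91e-3 meV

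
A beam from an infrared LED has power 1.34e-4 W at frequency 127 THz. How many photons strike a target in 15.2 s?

2.42e16 photons

Total energy: E_total = P·t = 1.34e-4 × 15.2 = 0.002037 J.
Per-photon energy: E = 8.415e-20 J.
N = E_total / E_photon = 2.42e16.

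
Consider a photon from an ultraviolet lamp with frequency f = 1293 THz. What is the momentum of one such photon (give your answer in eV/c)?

5.35 eV/c

(h = 6.62607015e-34 J·s, c = 2.99792458e8 m/s, 1 eV = 1.602176634e-19 J.)
First convert: f = 1293 THz = 1.293e15 Hz.
Apply p = hf/c: p = 2.858e-27 kg·m/s.
Converting to eV/c: p = 5.347 eV/c ≈ 5.35 eV/c.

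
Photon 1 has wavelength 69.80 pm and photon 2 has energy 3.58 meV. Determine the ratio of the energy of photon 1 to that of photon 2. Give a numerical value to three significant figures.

4.96 × 10^6

E_1 = 2.846 × 10^-15 J (from wavelength = 69.80 pm, via E = hc/λ).
E_2 = 5.736 × 10^-22 J (from energy = 3.58 meV, via E given directly).
Ratio = 2.846 × 10^-15 / 5.736 × 10^-22 = 4.96 × 10^6.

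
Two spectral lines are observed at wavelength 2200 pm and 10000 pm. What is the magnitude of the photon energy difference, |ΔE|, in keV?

0.440 keV

Using E = hc/λ: E₁ = 9.029e-17 J, E₂ = 1.986e-17 J.
|ΔE| = |9.029e-17 − 1.986e-17| = 7.04e-17 J = 0.440 keV.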